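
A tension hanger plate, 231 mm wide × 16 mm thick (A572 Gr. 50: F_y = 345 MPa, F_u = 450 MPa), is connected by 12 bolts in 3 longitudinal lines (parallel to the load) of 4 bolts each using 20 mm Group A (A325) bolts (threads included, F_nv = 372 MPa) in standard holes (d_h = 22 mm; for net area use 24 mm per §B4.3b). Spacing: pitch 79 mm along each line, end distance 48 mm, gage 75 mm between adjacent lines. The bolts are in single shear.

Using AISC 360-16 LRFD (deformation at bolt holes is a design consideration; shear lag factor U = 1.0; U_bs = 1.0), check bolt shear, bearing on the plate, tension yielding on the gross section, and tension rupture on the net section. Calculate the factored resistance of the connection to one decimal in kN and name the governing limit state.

858.6 kN (net-section rupture governs)

Bolt shear: A_b = π(20)²/4 = 314.16 mm². φR_n = 0.75 × 372 × 314.16 × 12 × 1 = 1051.8 kN.
Bearing (16 mm plate, F_u = 450 MPa): end bolts L_c = 48 − 22/2 = 37, R_n = min(1.2×37×16×450, 2.4×20×16×450) = 319.68 kN/bolt; interior L_c = 79 − 22 = 57, R_n = 345.6 kN/bolt. φR_n = 0.75 × (3×319.68 + 9×345.6) = 3052.1 kN.
Tension yield (gross): A_g = 231×16 = 3696 mm². φR_n = 0.90 × 345 × 3696 = 1147.6 kN.
Tension rupture (net): A_n = (231 − 3×24)×16 = 2544 mm² (U = 1.0, A_e = A_n). φR_n = 0.75 × 450 × 2544 = 858.6 kN.
Governing: min(1051.8, 3052.1, 1147.6, 858.6) = 858.6 kN → net-section rupture.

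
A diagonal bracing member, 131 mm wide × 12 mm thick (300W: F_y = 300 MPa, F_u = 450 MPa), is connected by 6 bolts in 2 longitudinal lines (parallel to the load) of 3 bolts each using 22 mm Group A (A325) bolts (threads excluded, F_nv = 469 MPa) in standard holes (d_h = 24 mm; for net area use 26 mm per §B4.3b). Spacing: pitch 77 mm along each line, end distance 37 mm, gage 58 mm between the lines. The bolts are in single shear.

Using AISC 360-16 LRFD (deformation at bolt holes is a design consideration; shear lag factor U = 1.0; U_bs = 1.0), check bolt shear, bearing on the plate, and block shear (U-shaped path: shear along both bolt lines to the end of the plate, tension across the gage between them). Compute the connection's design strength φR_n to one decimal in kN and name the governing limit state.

Bolt shear: A_b = π(22)²/4 = 380.13 mm². φR_n = 0.75 × 469 × 380.13 × 6 × 1 = 802.3 kN.
Bearing (12 mm plate, F_u = 450 MPa): end bolts L_c = 37 − 24/2 = 25, R_n = min(1.2×25×12×450, 2.4×22×12×450) = 162 kN/bolt; interior L_c = 77 − 24 = 53, R_n = 285.12 kN/bolt. φR_n = 0.75 × (2×162 + 4×285.12) = 1098.4 kN.
Block shear: shear path 2×[37+2×77] = 2×191 mm, A_gv = 4584, A_nv = 2×(191 − 2.5×26)×12 = 3024 mm²; tension across gage: (58 − 1×26)×12 = 384 mm². R_n = min(0.6×450×3024, 0.6×300×4584) + 1.0×450×384 = min(816.48, 825.12) + 172.8 = 989.28 kN. φR_n = 0.75 × 989.28 = 742.0 kN.
Governing: min(802.3, 1098.4, 742.0) = 742.0 kN → block shear.

742.0 kN (block shear governs)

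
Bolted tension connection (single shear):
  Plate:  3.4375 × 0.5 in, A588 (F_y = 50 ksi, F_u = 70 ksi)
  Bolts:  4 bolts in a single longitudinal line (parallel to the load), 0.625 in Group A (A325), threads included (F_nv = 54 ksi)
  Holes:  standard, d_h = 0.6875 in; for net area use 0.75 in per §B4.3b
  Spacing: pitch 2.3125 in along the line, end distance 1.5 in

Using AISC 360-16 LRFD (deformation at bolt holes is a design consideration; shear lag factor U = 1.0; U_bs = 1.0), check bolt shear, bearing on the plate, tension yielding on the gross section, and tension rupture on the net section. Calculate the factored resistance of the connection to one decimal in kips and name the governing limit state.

49.7 kips (bolt shear governs)

Bolt shear: A_b = π(0.625)²/4 = 0.3068 in². φR_n = 0.75 × 54 × 0.3068 × 4 × 1 = 49.7 kips.
Bearing (0.5 in plate, F_u = 70 ksi): end bolts L_c = 1.5 − 0.6875/2 = 1.15625, R_n = min(1.2×1.15625×0.5×70, 2.4×0.625×0.5×70) = 48.563 kips/bolt; interior L_c = 2.3125 − 0.6875 = 1.625, R_n = 52.5 kips/bolt. φR_n = 0.75 × (1×48.563 + 3×52.5) = 154.5 kips.
Tension yield (gross): A_g = 3.4375×0.5 = 1.7188 in². φR_n = 0.90 × 50 × 1.7188 = 77.3 kips.
Tension rupture (net): A_n = (3.4375 − 1×0.75)×0.5 = 1.3438 in² (U = 1.0, A_e = A_n). φR_n = 0.75 × 70 × 1.3438 = 70.5 kips.
Governing: min(49.7, 154.5, 77.3, 70.5) = 49.7 kips → bolt shear.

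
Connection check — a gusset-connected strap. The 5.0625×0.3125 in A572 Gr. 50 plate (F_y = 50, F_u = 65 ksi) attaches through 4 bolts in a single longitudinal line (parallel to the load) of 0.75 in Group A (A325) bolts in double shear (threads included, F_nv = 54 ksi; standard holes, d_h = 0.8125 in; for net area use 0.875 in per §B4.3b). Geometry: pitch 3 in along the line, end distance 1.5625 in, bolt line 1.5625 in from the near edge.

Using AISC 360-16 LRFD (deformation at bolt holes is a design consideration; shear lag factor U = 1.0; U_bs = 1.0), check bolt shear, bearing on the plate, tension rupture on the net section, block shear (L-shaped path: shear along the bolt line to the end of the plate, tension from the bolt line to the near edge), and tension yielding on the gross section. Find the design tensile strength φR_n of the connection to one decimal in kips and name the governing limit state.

Bolt shear: A_b = π(0.75)²/4 = 0.44179 in². φR_n = 0.75 × 54 × 0.44179 × 4 × 2 = 143.1 kips.
Bearing (0.3125 in plate, F_u = 65 ksi): end bolts L_c = 1.5625 − 0.8125/2 = 1.15625, R_n = min(1.2×1.15625×0.3125×65, 2.4×0.75×0.3125×65) = 28.184 kips/bolt; interior L_c = 3 − 0.8125 = 2.1875, R_n = 36.563 kips/bolt. φR_n = 0.75 × (1×28.184 + 3×36.563) = 103.4 kips.
Tension rupture (net): A_n = (5.0625 − 1×0.875)×0.3125 = 1.3086 in² (U = 1.0, A_e = A_n). φR_n = 0.75 × 65 × 1.3086 = 63.8 kips.
Block shear: shear path 1×[1.5625+3×3] = 1×10.5625 in, A_gv = 3.3008, A_nv = 1×(10.5625 − 3.5×0.875)×0.3125 = 2.3438 in²; tension to near edge: (1.5625 − 0.5×0.875)×0.3125 = 0.35156 in². R_n = min(0.6×65×2.3438, 0.6×50×3.3008) + 1.0×65×0.35156 = min(91.408, 99.024) + 22.851 = 114.26 kips. φR_n = 0.75 × 114.26 = 85.7 kips.
Tension yield (gross): A_g = 5.0625×0.3125 = 1.582 in². φR_n = 0.90 × 50 × 1.582 = 71.2 kips.
Governing: min(143.1, 103.4, 63.8, 85.7, 71.2) = 63.8 kips → net-section rupture.

63.8 kips (net-section rupture governs)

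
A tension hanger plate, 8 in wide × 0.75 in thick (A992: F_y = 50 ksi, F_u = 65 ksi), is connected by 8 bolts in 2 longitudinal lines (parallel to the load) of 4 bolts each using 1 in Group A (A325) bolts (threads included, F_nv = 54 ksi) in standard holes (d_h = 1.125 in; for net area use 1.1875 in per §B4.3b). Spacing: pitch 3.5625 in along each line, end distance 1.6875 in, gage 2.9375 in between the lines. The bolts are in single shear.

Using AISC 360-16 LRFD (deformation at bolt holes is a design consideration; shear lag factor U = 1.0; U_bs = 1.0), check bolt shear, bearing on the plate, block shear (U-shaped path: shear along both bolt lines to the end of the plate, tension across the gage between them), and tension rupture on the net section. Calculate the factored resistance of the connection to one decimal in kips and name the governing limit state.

Bolt shear: A_b = π(1)²/4 = 0.7854 in². φR_n = 0.75 × 54 × 0.7854 × 8 × 1 = 254.5 kips.
Bearing (0.75 in plate, F_u = 65 ksi): end bolts L_c = 1.6875 − 1.125/2 = 1.125, R_n = min(1.2×1.125×0.75×65, 2.4×1×0.75×65) = 65.813 kips/bolt; interior L_c = 3.5625 − 1.125 = 2.4375, R_n = 117 kips/bolt. φR_n = 0.75 × (2×65.813 + 6×117) = 625.2 kips.
Block shear: shear path 2×[1.6875+3×3.5625] = 2×12.375 in, A_gv = 18.563, A_nv = 2×(12.375 − 3.5×1.1875)×0.75 = 12.328 in²; tension across gage: (2.9375 − 1×1.1875)×0.75 = 1.3125 in². R_n = min(0.6×65×12.328, 0.6×50×18.563) + 1.0×65×1.3125 = min(480.79, 556.89) + 85.313 = 566.1 kips. φR_n = 0.75 × 566.1 = 424.6 kips.
Tension rupture (net): A_n = (8 − 2×1.1875)×0.75 = 4.2188 in² (U = 1.0, A_e = A_n). φR_n = 0.75 × 65 × 4.2188 = 205.7 kips.
Governing: min(254.5, 625.2, 424.6, 205.7) = 205.7 kips → net-section rupture.

205.7 kips (net-section rupture governs)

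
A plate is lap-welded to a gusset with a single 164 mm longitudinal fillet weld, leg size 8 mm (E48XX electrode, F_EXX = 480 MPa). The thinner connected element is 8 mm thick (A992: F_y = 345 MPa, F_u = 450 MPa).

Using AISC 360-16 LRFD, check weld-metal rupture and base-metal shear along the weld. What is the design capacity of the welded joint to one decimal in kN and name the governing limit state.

200.4 kN (weld metal governs)

Weld metal: throat = 0.707×8 = 5.656 mm, L = 164 mm. φR_n = 0.75 × 0.6 × 480 × 5.656 × 164 = 200.4 kN.
Base metal shear (8 mm plate): yield φR_n = 1.0×0.6×345×8×164 = 271.6 kN; rupture φR_n = 0.75×0.6×450×8×164 = 265.7 kN; take 265.7 kN (rupture).
Governing: min(200.4, 265.7) = 200.4 kN → weld metal.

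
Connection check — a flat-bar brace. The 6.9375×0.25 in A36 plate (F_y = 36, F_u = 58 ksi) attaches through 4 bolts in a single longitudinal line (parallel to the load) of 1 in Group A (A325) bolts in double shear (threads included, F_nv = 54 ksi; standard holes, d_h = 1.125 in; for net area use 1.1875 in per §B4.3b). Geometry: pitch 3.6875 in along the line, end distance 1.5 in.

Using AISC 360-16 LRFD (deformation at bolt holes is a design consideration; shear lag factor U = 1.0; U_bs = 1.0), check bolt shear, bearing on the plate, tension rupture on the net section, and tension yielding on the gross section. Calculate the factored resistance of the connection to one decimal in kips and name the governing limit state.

56.2 kips (gross-section yield governs)

Bolt shear: A_b = π(1)²/4 = 0.7854 in². φR_n = 0.75 × 54 × 0.7854 × 4 × 2 = 254.5 kips.
Bearing (0.25 in plate, F_u = 58 ksi): end bolts L_c = 1.5 − 1.125/2 = 0.9375, R_n = min(1.2×0.9375×0.25×58, 2.4×1×0.25×58) = 16.313 kips/bolt; interior L_c = 3.6875 − 1.125 = 2.5625, R_n = 34.8 kips/bolt. φR_n = 0.75 × (1×16.313 + 3×34.8) = 90.5 kips.
Tension rupture (net): A_n = (6.9375 − 1×1.1875)×0.25 = 1.4375 in² (U = 1.0, A_e = A_n). φR_n = 0.75 × 58 × 1.4375 = 62.5 kips.
Tension yield (gross): A_g = 6.9375×0.25 = 1.7344 in². φR_n = 0.90 × 36 × 1.7344 = 56.2 kips.
Governing: min(254.5, 90.5, 62.5, 56.2) = 56.2 kips → gross-section yield.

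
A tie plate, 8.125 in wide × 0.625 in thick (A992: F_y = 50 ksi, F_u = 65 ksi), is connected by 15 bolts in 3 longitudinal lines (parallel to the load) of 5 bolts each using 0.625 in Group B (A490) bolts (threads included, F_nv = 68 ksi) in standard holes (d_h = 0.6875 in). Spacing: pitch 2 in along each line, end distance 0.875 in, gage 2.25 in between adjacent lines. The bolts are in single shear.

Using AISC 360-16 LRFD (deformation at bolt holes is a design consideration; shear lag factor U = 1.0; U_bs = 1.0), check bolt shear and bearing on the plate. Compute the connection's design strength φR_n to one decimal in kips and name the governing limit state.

Bolt shear: A_b = π(0.625)²/4 = 0.3068 in². φR_n = 0.75 × 68 × 0.3068 × 15 × 1 = 234.7 kips.
Bearing (0.625 in plate, F_u = 65 ksi): end bolts L_c = 0.875 − 0.6875/2 = 0.53125, R_n = min(1.2×0.53125×0.625×65, 2.4×0.625×0.625×65) = 25.898 kips/bolt; interior L_c = 2 − 0.6875 = 1.3125, R_n = 60.938 kips/bolt. φR_n = 0.75 × (3×25.898 + 12×60.938) = 606.7 kips.
Governing: min(234.7, 606.7) = 234.7 kips → bolt shear.

234.7 kips (bolt shear governs)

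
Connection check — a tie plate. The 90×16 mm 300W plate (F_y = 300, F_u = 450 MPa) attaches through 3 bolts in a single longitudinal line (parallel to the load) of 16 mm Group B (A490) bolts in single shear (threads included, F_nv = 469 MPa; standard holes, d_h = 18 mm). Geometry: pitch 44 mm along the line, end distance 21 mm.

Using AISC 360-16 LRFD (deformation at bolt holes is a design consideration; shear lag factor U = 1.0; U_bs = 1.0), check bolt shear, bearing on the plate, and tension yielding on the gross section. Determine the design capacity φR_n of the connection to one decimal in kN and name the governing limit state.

212.2 kN (bolt shear governs)

Bolt shear: A_b = π(16)²/4 = 201.06 mm². φR_n = 0.75 × 469 × 201.06 × 3 × 1 = 212.2 kN.
Bearing (16 mm plate, F_u = 450 MPa): end bolts L_c = 21 − 18/2 = 12, R_n = min(1.2×12×16×450, 2.4×16×16×450) = 103.68 kN/bolt; interior L_c = 44 − 18 = 26, R_n = 224.64 kN/bolt. φR_n = 0.75 × (1×103.68 + 2×224.64) = 414.7 kN.
Tension yield (gross): A_g = 90×16 = 1440 mm². φR_n = 0.90 × 300 × 1440 = 388.8 kN.
Governing: min(212.2, 414.7, 388.8) = 212.2 kN → bolt shear.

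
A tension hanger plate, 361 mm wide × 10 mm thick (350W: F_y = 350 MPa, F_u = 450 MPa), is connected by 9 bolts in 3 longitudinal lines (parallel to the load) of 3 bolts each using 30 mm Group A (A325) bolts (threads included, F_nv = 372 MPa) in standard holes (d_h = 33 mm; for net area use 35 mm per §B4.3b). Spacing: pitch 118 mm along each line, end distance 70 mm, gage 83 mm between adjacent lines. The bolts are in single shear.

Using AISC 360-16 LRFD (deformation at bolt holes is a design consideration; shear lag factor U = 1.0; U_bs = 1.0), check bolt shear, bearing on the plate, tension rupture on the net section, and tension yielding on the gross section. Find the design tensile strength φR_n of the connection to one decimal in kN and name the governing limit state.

864.0 kN (net-section rupture governs)

Bolt shear: A_b = π(30)²/4 = 706.86 mm². φR_n = 0.75 × 372 × 706.86 × 9 × 1 = 1774.9 kN.
Bearing (10 mm plate, F_u = 450 MPa): end bolts L_c = 70 − 33/2 = 53.5, R_n = min(1.2×53.5×10×450, 2.4×30×10×450) = 288.9 kN/bolt; interior L_c = 118 − 33 = 85, R_n = 324 kN/bolt. φR_n = 0.75 × (3×288.9 + 6×324) = 2108.0 kN.
Tension rupture (net): A_n = (361 − 3×35)×10 = 2560 mm² (U = 1.0, A_e = A_n). φR_n = 0.75 × 450 × 2560 = 864.0 kN.
Tension yield (gross): A_g = 361×10 = 3610 mm². φR_n = 0.90 × 350 × 3610 = 1137.2 kN.
Governing: min(1774.9, 2108.0, 864.0, 1137.2) = 864.0 kN → net-section rupture.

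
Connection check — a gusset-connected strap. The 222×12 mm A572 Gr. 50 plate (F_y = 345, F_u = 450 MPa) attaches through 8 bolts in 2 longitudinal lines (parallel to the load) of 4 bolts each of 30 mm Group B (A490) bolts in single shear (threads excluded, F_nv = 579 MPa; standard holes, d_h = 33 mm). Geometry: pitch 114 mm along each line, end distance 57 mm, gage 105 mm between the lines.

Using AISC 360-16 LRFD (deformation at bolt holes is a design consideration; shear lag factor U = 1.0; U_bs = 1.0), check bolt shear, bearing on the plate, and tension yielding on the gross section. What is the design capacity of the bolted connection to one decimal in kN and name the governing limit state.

Bolt shear: A_b = π(30)²/4 = 706.86 mm². φR_n = 0.75 × 579 × 706.86 × 8 × 1 = 2455.6 kN.
Bearing (12 mm plate, F_u = 450 MPa): end bolts L_c = 57 − 33/2 = 40.5, R_n = min(1.2×40.5×12×450, 2.4×30×12×450) = 262.44 kN/bolt; interior L_c = 114 − 33 = 81, R_n = 388.8 kN/bolt. φR_n = 0.75 × (2×262.44 + 6×388.8) = 2143.3 kN.
Tension yield (gross): A_g = 222×12 = 2664 mm². φR_n = 0.90 × 345 × 2664 = 827.2 kN.
Governing: min(2455.6, 2143.3, 827.2) = 827.2 kN → gross-section yield.

827.2 kN (gross-section yield governs)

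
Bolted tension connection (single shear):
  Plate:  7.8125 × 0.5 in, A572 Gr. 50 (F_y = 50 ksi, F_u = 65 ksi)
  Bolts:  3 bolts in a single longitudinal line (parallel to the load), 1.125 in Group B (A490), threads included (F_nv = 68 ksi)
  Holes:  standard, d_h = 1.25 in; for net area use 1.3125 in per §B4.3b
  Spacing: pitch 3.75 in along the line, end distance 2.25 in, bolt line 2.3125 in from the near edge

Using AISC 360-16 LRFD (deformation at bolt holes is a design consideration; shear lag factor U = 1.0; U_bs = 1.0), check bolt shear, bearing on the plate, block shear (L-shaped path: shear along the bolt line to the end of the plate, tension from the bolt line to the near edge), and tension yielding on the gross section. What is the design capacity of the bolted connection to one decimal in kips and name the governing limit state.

Bolt shear: A_b = π(1.125)²/4 = 0.99402 in². φR_n = 0.75 × 68 × 0.99402 × 3 × 1 = 152.1 kips.
Bearing (0.5 in plate, F_u = 65 ksi): end bolts L_c = 2.25 − 1.25/2 = 1.625, R_n = min(1.2×1.625×0.5×65, 2.4×1.125×0.5×65) = 63.375 kips/bolt; interior L_c = 3.75 − 1.25 = 2.5, R_n = 87.75 kips/bolt. φR_n = 0.75 × (1×63.375 + 2×87.75) = 179.2 kips.
Block shear: shear path 1×[2.25+2×3.75] = 1×9.75 in, A_gv = 4.875, A_nv = 1×(9.75 − 2.5×1.3125)×0.5 = 3.2344 in²; tension to near edge: (2.3125 − 0.5×1.3125)×0.5 = 0.82813 in². R_n = min(0.6×65×3.2344, 0.6×50×4.875) + 1.0×65×0.82813 = min(126.14, 146.25) + 53.828 = 179.97 kips. φR_n = 0.75 × 179.97 = 135.0 kips.
Tension yield (gross): A_g = 7.8125×0.5 = 3.9063 in². φR_n = 0.90 × 50 × 3.9063 = 175.8 kips.
Governing: min(152.1, 179.2, 135.0, 175.8) = 135.0 kips → block shear.

135.0 kips (block shear governs)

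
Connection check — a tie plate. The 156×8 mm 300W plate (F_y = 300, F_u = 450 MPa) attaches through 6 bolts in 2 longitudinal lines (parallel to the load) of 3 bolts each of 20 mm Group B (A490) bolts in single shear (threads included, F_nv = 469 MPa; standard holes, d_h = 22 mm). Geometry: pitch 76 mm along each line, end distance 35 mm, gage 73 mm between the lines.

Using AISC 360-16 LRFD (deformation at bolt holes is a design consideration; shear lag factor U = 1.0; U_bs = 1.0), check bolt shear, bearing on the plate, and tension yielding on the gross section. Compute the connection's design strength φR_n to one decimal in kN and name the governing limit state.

Bolt shear: A_b = π(20)²/4 = 314.16 mm². φR_n = 0.75 × 469 × 314.16 × 6 × 1 = 663.0 kN.
Bearing (8 mm plate, F_u = 450 MPa): end bolts L_c = 35 − 22/2 = 24, R_n = min(1.2×24×8×450, 2.4×20×8×450) = 103.68 kN/bolt; interior L_c = 76 − 22 = 54, R_n = 172.8 kN/bolt. φR_n = 0.75 × (2×103.68 + 4×172.8) = 673.9 kN.
Tension yield (gross): A_g = 156×8 = 1248 mm². φR_n = 0.90 × 300 × 1248 = 337.0 kN.
Governing: min(663.0, 673.9, 337.0) = 337.0 kN → gross-section yield.

337.0 kN (gross-section yield governs)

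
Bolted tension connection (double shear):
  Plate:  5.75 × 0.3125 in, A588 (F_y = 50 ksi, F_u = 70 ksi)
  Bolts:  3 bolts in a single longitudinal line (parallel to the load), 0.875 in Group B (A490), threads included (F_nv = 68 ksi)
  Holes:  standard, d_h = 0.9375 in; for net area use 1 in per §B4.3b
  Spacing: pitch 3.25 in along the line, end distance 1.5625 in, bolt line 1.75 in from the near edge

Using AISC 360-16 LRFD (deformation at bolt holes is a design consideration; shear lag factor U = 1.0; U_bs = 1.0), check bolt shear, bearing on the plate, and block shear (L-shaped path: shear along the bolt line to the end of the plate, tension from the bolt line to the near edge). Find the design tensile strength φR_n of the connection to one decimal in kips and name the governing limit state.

75.3 kips (block shear governs)

Bolt shear: A_b = π(0.875)²/4 = 0.60132 in². φR_n = 0.75 × 68 × 0.60132 × 3 × 2 = 184.0 kips.
Bearing (0.3125 in plate, F_u = 70 ksi): end bolts L_c = 1.5625 − 0.9375/2 = 1.09375, R_n = min(1.2×1.09375×0.3125×70, 2.4×0.875×0.3125×70) = 28.711 kips/bolt; interior L_c = 3.25 − 0.9375 = 2.3125, R_n = 45.938 kips/bolt. φR_n = 0.75 × (1×28.711 + 2×45.938) = 90.4 kips.
Block shear: shear path 1×[1.5625+2×3.25] = 1×8.0625 in, A_gv = 2.5195, A_nv = 1×(8.0625 − 2.5×1)×0.3125 = 1.7383 in²; tension to near edge: (1.75 − 0.5×1)×0.3125 = 0.39063 in². R_n = min(0.6×70×1.7383, 0.6×50×2.5195) + 1.0×70×0.39063 = min(73.009, 75.585) + 27.344 = 100.35 kips. φR_n = 0.75 × 100.35 = 75.3 kips.
Governing: min(184.0, 90.4, 75.3) = 75.3 kips → block shear.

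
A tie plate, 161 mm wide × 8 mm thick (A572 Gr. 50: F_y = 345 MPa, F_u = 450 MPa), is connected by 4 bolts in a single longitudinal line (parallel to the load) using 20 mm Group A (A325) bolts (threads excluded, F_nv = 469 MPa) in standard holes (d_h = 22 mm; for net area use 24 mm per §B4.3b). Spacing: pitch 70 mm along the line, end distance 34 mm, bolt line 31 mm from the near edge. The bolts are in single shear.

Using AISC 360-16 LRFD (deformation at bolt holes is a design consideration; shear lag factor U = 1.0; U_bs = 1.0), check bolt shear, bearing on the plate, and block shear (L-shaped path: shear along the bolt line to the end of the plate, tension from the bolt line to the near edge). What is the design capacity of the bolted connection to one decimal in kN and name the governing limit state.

Bolt shear: A_b = π(20)²/4 = 314.16 mm². φR_n = 0.75 × 469 × 314.16 × 4 × 1 = 442.0 kN.
Bearing (8 mm plate, F_u = 450 MPa): end bolts L_c = 34 − 22/2 = 23, R_n = min(1.2×23×8×450, 2.4×20×8×450) = 99.36 kN/bolt; interior L_c = 70 − 22 = 48, R_n = 172.8 kN/bolt. φR_n = 0.75 × (1×99.36 + 3×172.8) = 463.3 kN.
Block shear: shear path 1×[34+3×70] = 1×244 mm, A_gv = 1952, A_nv = 1×(244 − 3.5×24)×8 = 1280 mm²; tension to near edge: (31 − 0.5×24)×8 = 152 mm². R_n = min(0.6×450×1280, 0.6×345×1952) + 1.0×450×152 = min(345.6, 404.06) + 68.4 = 414 kN. φR_n = 0.75 × 414 = 310.5 kN.
Governing: min(442.0, 463.3, 310.5) = 310.5 kN → block shear.

310.5 kN (block shear governs)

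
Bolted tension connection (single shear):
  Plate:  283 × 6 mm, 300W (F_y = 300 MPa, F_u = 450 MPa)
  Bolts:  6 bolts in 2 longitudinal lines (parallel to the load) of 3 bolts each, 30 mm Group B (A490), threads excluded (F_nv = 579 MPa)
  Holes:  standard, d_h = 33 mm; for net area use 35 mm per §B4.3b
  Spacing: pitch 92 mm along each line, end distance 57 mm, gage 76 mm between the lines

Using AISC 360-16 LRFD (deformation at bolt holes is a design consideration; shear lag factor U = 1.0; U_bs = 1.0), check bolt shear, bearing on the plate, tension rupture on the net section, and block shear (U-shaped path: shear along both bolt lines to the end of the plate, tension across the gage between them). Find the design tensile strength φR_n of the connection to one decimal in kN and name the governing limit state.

Bolt shear: A_b = π(30)²/4 = 706.86 mm². φR_n = 0.75 × 579 × 706.86 × 6 × 1 = 1841.7 kN.
Bearing (6 mm plate, F_u = 450 MPa): end bolts L_c = 57 − 33/2 = 40.5, R_n = min(1.2×40.5×6×450, 2.4×30×6×450) = 131.22 kN/bolt; interior L_c = 92 − 33 = 59, R_n = 191.16 kN/bolt. φR_n = 0.75 × (2×131.22 + 4×191.16) = 770.3 kN.
Tension rupture (net): A_n = (283 − 2×35)×6 = 1278 mm² (U = 1.0, A_e = A_n). φR_n = 0.75 × 450 × 1278 = 431.3 kN.
Block shear: shear path 2×[57+2×92] = 2×241 mm, A_gv = 2892, A_nv = 2×(241 − 2.5×35)×6 = 1842 mm²; tension across gage: (76 − 1×35)×6 = 246 mm². R_n = min(0.6×450×1842, 0.6×300×2892) + 1.0×450×246 = min(497.34, 520.56) + 110.7 = 608.04 kN. φR_n = 0.75 × 608.04 = 456.0 kN.
Governing: min(1841.7, 770.3, 431.3, 456.0) = 431.3 kN → net-section rupture.

431.3 kN (net-section rupture governs)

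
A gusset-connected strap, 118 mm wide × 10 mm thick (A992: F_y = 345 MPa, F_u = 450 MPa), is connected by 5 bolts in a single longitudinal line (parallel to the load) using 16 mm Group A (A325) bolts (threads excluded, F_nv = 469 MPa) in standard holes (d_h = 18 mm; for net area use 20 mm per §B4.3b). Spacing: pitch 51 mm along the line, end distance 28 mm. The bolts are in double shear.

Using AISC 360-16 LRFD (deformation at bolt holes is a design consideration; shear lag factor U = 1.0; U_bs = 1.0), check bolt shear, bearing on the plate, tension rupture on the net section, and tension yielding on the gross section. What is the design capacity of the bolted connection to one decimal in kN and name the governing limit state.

Bolt shear: A_b = π(16)²/4 = 201.06 mm². φR_n = 0.75 × 469 × 201.06 × 5 × 2 = 707.2 kN.
Bearing (10 mm plate, F_u = 450 MPa): end bolts L_c = 28 − 18/2 = 19, R_n = min(1.2×19×10×450, 2.4×16×10×450) = 102.6 kN/bolt; interior L_c = 51 − 18 = 33, R_n = 172.8 kN/bolt. φR_n = 0.75 × (1×102.6 + 4×172.8) = 595.4 kN.
Tension rupture (net): A_n = (118 − 1×20)×10 = 980 mm² (U = 1.0, A_e = A_n). φR_n = 0.75 × 450 × 980 = 330.8 kN.
Tension yield (gross): A_g = 118×10 = 1180 mm². φR_n = 0.90 × 345 × 1180 = 366.4 kN.
Governing: min(707.2, 595.4, 330.8, 366.4) = 330.8 kN → net-section rupture.

330.8 kN (net-section rupture governs)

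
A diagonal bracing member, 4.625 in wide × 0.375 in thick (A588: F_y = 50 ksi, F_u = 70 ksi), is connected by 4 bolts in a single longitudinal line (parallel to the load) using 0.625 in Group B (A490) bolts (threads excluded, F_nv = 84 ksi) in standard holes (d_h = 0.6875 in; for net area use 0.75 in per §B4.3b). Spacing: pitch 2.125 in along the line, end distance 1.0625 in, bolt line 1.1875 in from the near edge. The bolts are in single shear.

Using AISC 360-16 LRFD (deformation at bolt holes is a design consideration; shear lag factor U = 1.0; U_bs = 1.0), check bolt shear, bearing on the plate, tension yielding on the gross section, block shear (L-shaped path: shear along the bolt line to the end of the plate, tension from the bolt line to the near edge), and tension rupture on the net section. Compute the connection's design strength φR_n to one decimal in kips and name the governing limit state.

Bolt shear: A_b = π(0.625)²/4 = 0.3068 in². φR_n = 0.75 × 84 × 0.3068 × 4 × 1 = 77.3 kips.
Bearing (0.375 in plate, F_u = 70 ksi): end bolts L_c = 1.0625 − 0.6875/2 = 0.71875, R_n = min(1.2×0.71875×0.375×70, 2.4×0.625×0.375×70) = 22.641 kips/bolt; interior L_c = 2.125 − 0.6875 = 1.4375, R_n = 39.375 kips/bolt. φR_n = 0.75 × (1×22.641 + 3×39.375) = 105.6 kips.
Tension yield (gross): A_g = 4.625×0.375 = 1.7344 in². φR_n = 0.90 × 50 × 1.7344 = 78.0 kips.
Block shear: shear path 1×[1.0625+3×2.125] = 1×7.4375 in, A_gv = 2.7891, A_nv = 1×(7.4375 − 3.5×0.75)×0.375 = 1.8047 in²; tension to near edge: (1.1875 − 0.5×0.75)×0.375 = 0.30469 in². R_n = min(0.6×70×1.8047, 0.6×50×2.7891) + 1.0×70×0.30469 = min(75.797, 83.673) + 21.328 = 97.125 kips. φR_n = 0.75 × 97.125 = 72.8 kips.
Tension rupture (net): A_n = (4.625 − 1×0.75)×0.375 = 1.4531 in² (U = 1.0, A_e = A_n). φR_n = 0.75 × 70 × 1.4531 = 76.3 kips.
Governing: min(77.3, 105.6, 78.0, 72.8, 76.3) = 72.8 kips → block shear.

72.8 kips (block shear governs)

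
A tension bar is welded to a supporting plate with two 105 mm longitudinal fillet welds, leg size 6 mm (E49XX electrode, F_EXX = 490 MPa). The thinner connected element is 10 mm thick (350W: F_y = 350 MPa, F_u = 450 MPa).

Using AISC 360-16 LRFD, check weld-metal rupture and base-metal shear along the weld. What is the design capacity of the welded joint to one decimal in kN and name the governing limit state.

196.4 kN (weld metal governs)

Weld metal: throat = 0.707×6 = 4.242 mm, L = 2×105 = 210 mm. φR_n = 0.75 × 0.6 × 490 × 4.242 × 210 = 196.4 kN.
Base metal shear (10 mm plate): yield φR_n = 1.0×0.6×350×10×210 = 441.0 kN; rupture φR_n = 0.75×0.6×450×10×210 = 425.3 kN; take 425.3 kN (rupture).
Governing: min(196.4, 425.3) = 196.4 kN → weld metal.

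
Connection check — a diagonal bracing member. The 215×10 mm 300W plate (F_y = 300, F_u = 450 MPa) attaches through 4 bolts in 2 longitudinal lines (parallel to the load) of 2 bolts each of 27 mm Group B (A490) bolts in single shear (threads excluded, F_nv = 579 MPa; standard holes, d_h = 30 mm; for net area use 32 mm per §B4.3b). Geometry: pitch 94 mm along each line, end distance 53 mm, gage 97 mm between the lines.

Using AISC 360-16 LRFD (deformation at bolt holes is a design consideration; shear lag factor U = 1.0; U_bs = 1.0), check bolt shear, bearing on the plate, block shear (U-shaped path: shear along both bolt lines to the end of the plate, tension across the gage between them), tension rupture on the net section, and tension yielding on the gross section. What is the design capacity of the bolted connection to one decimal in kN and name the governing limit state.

Bolt shear: A_b = π(27)²/4 = 572.56 mm². φR_n = 0.75 × 579 × 572.56 × 4 × 1 = 994.5 kN.
Bearing (10 mm plate, F_u = 450 MPa): end bolts L_c = 53 − 30/2 = 38, R_n = min(1.2×38×10×450, 2.4×27×10×450) = 205.2 kN/bolt; interior L_c = 94 − 30 = 64, R_n = 291.6 kN/bolt. φR_n = 0.75 × (2×205.2 + 2×291.6) = 745.2 kN.
Block shear: shear path 2×[53+1×94] = 2×147 mm, A_gv = 2940, A_nv = 2×(147 − 1.5×32)×10 = 1980 mm²; tension across gage: (97 − 1×32)×10 = 650 mm². R_n = min(0.6×450×1980, 0.6×300×2940) + 1.0×450×650 = min(534.6, 529.2) + 292.5 = 821.7 kN. φR_n = 0.75 × 821.7 = 616.3 kN.
Tension rupture (net): A_n = (215 − 2×32)×10 = 1510 mm² (U = 1.0, A_e = A_n). φR_n = 0.75 × 450 × 1510 = 509.6 kN.
Tension yield (gross): A_g = 215×10 = 2150 mm². φR_n = 0.90 × 300 × 2150 = 580.5 kN.
Governing: min(994.5, 745.2, 616.3, 509.6, 580.5) = 509.6 kN → net-section rupture.

509.6 kN (net-section rupture governs)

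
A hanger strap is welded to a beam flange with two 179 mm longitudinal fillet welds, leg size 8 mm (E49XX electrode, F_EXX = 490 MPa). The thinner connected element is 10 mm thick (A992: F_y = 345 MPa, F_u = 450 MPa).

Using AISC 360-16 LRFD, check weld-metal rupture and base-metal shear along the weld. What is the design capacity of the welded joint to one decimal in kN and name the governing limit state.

446.5 kN (weld metal governs)

Weld metal: throat = 0.707×8 = 5.656 mm, L = 2×179 = 358 mm. φR_n = 0.75 × 0.6 × 490 × 5.656 × 358 = 446.5 kN.
Base metal shear (10 mm plate): yield φR_n = 1.0×0.6×345×10×358 = 741.1 kN; rupture φR_n = 0.75×0.6×450×10×358 = 725.0 kN; take 725.0 kN (rupture).
Governing: min(446.5, 725.0) = 446.5 kN → weld metal.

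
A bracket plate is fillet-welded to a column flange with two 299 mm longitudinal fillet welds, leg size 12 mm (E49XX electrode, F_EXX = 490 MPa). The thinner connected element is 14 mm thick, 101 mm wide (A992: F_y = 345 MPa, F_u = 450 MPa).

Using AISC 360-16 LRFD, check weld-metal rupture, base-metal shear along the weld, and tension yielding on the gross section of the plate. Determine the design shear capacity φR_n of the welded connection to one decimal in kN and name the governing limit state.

Weld metal: throat = 0.707×12 = 8.484 mm, L = 2×299 = 598 mm. φR_n = 0.75 × 0.6 × 490 × 8.484 × 598 = 1118.7 kN.
Base metal shear (14 mm plate): yield φR_n = 1.0×0.6×345×14×598 = 1733.0 kN; rupture φR_n = 0.75×0.6×450×14×598 = 1695.3 kN; take 1695.3 kN (rupture).
Tension yield (gross): A_g = 101×14 = 1414 mm². φR_n = 0.90 × 345 × 1414 = 439.0 kN.
Governing: min(1118.7, 1695.3, 439.0) = 439.0 kN → gross-section yield.

439.0 kN (gross-section yield governs)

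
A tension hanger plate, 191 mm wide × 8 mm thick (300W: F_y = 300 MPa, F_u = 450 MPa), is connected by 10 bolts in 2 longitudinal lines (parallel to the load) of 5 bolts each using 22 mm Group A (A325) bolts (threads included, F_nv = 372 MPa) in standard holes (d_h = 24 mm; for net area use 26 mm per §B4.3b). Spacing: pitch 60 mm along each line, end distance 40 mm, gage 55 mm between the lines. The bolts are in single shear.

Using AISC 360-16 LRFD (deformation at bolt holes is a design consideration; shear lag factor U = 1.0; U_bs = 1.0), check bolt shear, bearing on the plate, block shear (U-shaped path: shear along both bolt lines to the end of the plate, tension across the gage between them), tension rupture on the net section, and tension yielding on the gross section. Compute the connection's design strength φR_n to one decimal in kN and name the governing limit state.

Bolt shear: A_b = π(22)²/4 = 380.13 mm². φR_n = 0.75 × 372 × 380.13 × 10 × 1 = 1060.6 kN.
Bearing (8 mm plate, F_u = 450 MPa): end bolts L_c = 40 − 24/2 = 28, R_n = min(1.2×28×8×450, 2.4×22×8×450) = 120.96 kN/bolt; interior L_c = 60 − 24 = 36, R_n = 155.52 kN/bolt. φR_n = 0.75 × (2×120.96 + 8×155.52) = 1114.6 kN.
Block shear: shear path 2×[40+4×60] = 2×280 mm, A_gv = 4480, A_nv = 2×(280 − 4.5×26)×8 = 2608 mm²; tension across gage: (55 − 1×26)×8 = 232 mm². R_n = min(0.6×450×2608, 0.6×300×4480) + 1.0×450×232 = min(704.16, 806.4) + 104.4 = 808.56 kN. φR_n = 0.75 × 808.56 = 606.4 kN.
Tension rupture (net): A_n = (191 − 2×26)×8 = 1112 mm² (U = 1.0, A_e = A_n). φR_n = 0.75 × 450 × 1112 = 375.3 kN.
Tension yield (gross): A_g = 191×8 = 1528 mm². φR_n = 0.90 × 300 × 1528 = 412.6 kN.
Governing: min(1060.6, 1114.6, 606.4, 375.3, 412.6) = 375.3 kN → net-section rupture.

375.3 kN (net-section rupture governs)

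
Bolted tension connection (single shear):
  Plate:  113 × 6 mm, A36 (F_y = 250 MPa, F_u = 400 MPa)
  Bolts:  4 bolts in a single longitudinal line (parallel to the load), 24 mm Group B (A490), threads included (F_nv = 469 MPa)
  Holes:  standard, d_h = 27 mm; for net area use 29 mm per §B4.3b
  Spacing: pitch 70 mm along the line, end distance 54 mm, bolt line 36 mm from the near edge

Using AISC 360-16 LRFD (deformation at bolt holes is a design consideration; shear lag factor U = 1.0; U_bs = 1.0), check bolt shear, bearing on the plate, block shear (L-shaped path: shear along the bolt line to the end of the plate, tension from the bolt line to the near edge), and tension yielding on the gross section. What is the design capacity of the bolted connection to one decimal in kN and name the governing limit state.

152.6 kN (gross-section yield governs)

Bolt shear: A_b = π(24)²/4 = 452.39 mm². φR_n = 0.75 × 469 × 452.39 × 4 × 1 = 636.5 kN.
Bearing (6 mm plate, F_u = 400 MPa): end bolts L_c = 54 − 27/2 = 40.5, R_n = min(1.2×40.5×6×400, 2.4×24×6×400) = 116.64 kN/bolt; interior L_c = 70 − 27 = 43, R_n = 123.84 kN/bolt. φR_n = 0.75 × (1×116.64 + 3×123.84) = 366.1 kN.
Block shear: shear path 1×[54+3×70] = 1×264 mm, A_gv = 1584, A_nv = 1×(264 − 3.5×29)×6 = 975 mm²; tension to near edge: (36 − 0.5×29)×6 = 129 mm². R_n = min(0.6×400×975, 0.6×250×1584) + 1.0×400×129 = min(234, 237.6) + 51.6 = 285.6 kN. φR_n = 0.75 × 285.6 = 214.2 kN.
Tension yield (gross): A_g = 113×6 = 678 mm². φR_n = 0.90 × 250 × 678 = 152.6 kN.
Governing: min(636.5, 366.1, 214.2, 152.6) = 152.6 kN → gross-section yield.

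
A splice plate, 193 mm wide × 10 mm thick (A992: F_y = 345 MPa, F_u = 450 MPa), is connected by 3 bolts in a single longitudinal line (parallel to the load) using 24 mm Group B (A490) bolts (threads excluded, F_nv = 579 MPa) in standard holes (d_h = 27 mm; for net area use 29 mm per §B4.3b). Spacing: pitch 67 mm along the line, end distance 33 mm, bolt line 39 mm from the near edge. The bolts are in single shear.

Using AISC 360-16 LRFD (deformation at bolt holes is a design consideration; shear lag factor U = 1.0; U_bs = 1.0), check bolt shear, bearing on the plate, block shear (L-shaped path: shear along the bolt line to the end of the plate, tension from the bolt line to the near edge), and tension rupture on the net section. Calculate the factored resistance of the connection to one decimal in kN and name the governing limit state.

274.1 kN (block shear governs)

Bolt shear: A_b = π(24)²/4 = 452.39 mm². φR_n = 0.75 × 579 × 452.39 × 3 × 1 = 589.4 kN.
Bearing (10 mm plate, F_u = 450 MPa): end bolts L_c = 33 − 27/2 = 19.5, R_n = min(1.2×19.5×10×450, 2.4×24×10×450) = 105.3 kN/bolt; interior L_c = 67 − 27 = 40, R_n = 216 kN/bolt. φR_n = 0.75 × (1×105.3 + 2×216) = 403.0 kN.
Block shear: shear path 1×[33+2×67] = 1×167 mm, A_gv = 1670, A_nv = 1×(167 − 2.5×29)×10 = 945 mm²; tension to near edge: (39 − 0.5×29)×10 = 245 mm². R_n = min(0.6×450×945, 0.6×345×1670) + 1.0×450×245 = min(255.15, 345.69) + 110.25 = 365.4 kN. φR_n = 0.75 × 365.4 = 274.1 kN.
Tension rupture (net): A_n = (193 − 1×29)×10 = 1640 mm² (U = 1.0, A_e = A_n). φR_n = 0.75 × 450 × 1640 = 553.5 kN.
Governing: min(589.4, 403.0, 274.1, 553.5) = 274.1 kN → block shear.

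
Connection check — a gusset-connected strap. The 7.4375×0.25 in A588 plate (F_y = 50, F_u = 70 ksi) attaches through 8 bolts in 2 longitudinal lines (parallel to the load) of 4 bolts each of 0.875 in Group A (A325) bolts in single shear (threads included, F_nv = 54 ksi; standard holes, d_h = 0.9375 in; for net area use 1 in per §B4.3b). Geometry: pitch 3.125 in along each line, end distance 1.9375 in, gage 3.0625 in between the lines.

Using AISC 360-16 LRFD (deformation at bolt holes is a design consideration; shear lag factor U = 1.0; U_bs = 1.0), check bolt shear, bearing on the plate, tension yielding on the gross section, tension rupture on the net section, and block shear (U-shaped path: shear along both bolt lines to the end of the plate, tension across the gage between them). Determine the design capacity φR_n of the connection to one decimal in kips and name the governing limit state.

Bolt shear: A_b = π(0.875)²/4 = 0.60132 in². φR_n = 0.75 × 54 × 0.60132 × 8 × 1 = 194.8 kips.
Bearing (0.25 in plate, F_u = 70 ksi): end bolts L_c = 1.9375 − 0.9375/2 = 1.46875, R_n = min(1.2×1.46875×0.25×70, 2.4×0.875×0.25×70) = 30.844 kips/bolt; interior L_c = 3.125 − 0.9375 = 2.1875, R_n = 36.75 kips/bolt. φR_n = 0.75 × (2×30.844 + 6×36.75) = 211.6 kips.
Tension yield (gross): A_g = 7.4375×0.25 = 1.8594 in². φR_n = 0.90 × 50 × 1.8594 = 83.7 kips.
Tension rupture (net): A_n = (7.4375 − 2×1)×0.25 = 1.3594 in² (U = 1.0, A_e = A_n). φR_n = 0.75 × 70 × 1.3594 = 71.4 kips.
Block shear: shear path 2×[1.9375+3×3.125] = 2×11.3125 in, A_gv = 5.6563, A_nv = 2×(11.3125 − 3.5×1)×0.25 = 3.9063 in²; tension across gage: (3.0625 − 1×1)×0.25 = 0.51563 in². R_n = min(0.6×70×3.9063, 0.6×50×5.6563) + 1.0×70×0.51563 = min(164.06, 169.69) + 36.094 = 200.15 kips. φR_n = 0.75 × 200.15 = 150.1 kips.
Governing: min(194.8, 211.6, 83.7, 71.4, 150.1) = 71.4 kips → net-section rupture.

71.4 kips (net-section rupture governs)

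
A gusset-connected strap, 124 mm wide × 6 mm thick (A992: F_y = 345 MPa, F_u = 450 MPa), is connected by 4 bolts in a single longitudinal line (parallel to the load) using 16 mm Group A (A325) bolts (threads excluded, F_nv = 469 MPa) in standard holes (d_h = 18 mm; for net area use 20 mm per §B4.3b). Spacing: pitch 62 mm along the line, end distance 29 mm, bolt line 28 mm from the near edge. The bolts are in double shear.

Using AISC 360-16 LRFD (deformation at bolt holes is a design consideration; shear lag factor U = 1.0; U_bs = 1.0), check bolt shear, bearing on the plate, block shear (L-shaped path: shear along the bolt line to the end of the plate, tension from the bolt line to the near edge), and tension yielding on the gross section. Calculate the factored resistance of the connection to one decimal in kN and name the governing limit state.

Bolt shear: A_b = π(16)²/4 = 201.06 mm². φR_n = 0.75 × 469 × 201.06 × 4 × 2 = 565.8 kN.
Bearing (6 mm plate, F_u = 450 MPa): end bolts L_c = 29 − 18/2 = 20, R_n = min(1.2×20×6×450, 2.4×16×6×450) = 64.8 kN/bolt; interior L_c = 62 − 18 = 44, R_n = 103.68 kN/bolt. φR_n = 0.75 × (1×64.8 + 3×103.68) = 281.9 kN.
Block shear: shear path 1×[29+3×62] = 1×215 mm, A_gv = 1290, A_nv = 1×(215 − 3.5×20)×6 = 870 mm²; tension to near edge: (28 − 0.5×20)×6 = 108 mm². R_n = min(0.6×450×870, 0.6×345×1290) + 1.0×450×108 = min(234.9, 267.03) + 48.6 = 283.5 kN. φR_n = 0.75 × 283.5 = 212.6 kN.
Tension yield (gross): A_g = 124×6 = 744 mm². φR_n = 0.90 × 345 × 744 = 231.0 kN.
Governing: min(565.8, 281.9, 212.6, 231.0) = 212.6 kN → block shear.

212.6 kN (block shear governs)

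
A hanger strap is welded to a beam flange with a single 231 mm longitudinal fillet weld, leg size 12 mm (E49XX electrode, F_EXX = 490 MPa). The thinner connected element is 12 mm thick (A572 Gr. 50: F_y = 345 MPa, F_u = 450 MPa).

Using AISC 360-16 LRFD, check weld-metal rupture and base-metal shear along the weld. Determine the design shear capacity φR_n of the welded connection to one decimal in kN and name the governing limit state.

Weld metal: throat = 0.707×12 = 8.484 mm, L = 231 mm. φR_n = 0.75 × 0.6 × 490 × 8.484 × 231 = 432.1 kN.
Base metal shear (12 mm plate): yield φR_n = 1.0×0.6×345×12×231 = 573.8 kN; rupture φR_n = 0.75×0.6×450×12×231 = 561.3 kN; take 561.3 kN (rupture).
Governing: min(432.1, 561.3) = 432.1 kN → weld metal.

432.1 kN (weld metal governs)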